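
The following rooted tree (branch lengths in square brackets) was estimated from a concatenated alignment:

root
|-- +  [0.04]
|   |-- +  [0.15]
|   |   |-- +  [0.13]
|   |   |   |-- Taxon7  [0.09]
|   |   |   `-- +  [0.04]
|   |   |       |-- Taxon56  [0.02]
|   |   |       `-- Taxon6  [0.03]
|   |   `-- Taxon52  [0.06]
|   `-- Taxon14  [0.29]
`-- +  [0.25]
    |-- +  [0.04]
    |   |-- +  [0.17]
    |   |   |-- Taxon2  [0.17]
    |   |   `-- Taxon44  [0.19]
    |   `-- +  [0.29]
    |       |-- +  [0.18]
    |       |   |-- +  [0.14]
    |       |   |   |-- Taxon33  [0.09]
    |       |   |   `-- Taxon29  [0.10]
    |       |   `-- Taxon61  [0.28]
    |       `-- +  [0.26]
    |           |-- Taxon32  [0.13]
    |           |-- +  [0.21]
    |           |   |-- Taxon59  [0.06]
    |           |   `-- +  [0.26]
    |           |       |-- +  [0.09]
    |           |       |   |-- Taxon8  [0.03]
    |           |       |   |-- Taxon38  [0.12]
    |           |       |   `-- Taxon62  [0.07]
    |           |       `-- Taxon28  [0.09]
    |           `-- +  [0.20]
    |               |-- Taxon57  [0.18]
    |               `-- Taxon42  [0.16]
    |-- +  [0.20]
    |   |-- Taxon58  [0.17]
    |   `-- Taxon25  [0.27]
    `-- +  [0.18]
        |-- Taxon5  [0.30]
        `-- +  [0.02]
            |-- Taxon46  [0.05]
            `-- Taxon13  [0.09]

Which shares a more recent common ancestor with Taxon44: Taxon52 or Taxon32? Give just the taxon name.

The MRCA of Taxon44 and Taxon32 subtends ((Taxon2,Taxon44),(((Taxon33,Taxon29),Taxon61),(Taxon32,(Taxon59,((Taxon8,Taxon38,Taxon62),Taxon28)),(Taxon57,Taxon42)))) (13 taxa).
The MRCA of Taxon44 and Taxon52 is the root, subtending the entire tree (23 taxa).
The first is nested inside the second, so Taxon44 shares a more recent common ancestor with Taxon32.

Taxon32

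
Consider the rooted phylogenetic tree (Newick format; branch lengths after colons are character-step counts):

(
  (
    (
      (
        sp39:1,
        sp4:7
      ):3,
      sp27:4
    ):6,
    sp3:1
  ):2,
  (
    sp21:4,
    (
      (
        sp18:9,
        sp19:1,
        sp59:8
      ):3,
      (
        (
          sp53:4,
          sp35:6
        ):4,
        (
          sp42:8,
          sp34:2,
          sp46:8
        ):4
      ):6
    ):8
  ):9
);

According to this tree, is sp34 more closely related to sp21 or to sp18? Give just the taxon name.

sp18

The MRCA of sp34 and sp18 subtends ((sp18,sp19,sp59),((sp53,sp35),(sp42,sp34,sp46))) (8 taxa).
The MRCA of sp34 and sp21 subtends (sp21,((sp18,sp19,sp59),((sp53,sp35),(sp42,sp34,sp46)))) (9 taxa).
The first is nested inside the second, so sp34 shares a more recent common ancestor with sp18.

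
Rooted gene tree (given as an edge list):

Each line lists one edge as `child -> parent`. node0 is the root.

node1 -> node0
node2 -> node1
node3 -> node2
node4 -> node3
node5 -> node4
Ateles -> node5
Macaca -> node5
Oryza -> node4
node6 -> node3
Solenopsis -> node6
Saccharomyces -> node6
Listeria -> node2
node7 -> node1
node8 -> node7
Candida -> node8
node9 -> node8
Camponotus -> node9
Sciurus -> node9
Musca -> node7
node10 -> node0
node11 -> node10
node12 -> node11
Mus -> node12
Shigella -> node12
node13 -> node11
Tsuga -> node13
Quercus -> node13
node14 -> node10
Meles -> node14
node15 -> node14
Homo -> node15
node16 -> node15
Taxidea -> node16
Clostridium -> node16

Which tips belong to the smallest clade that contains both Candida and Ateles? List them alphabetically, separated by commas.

Tracing Candida: it sits inside (Candida,(Camponotus,Sciurus)).
Tracing Ateles: it sits inside (Ateles,Macaca).
The smallest clade enclosing both is (((((Ateles,Macaca),Oryza),(Solenopsis,Saccharomyces)),Listeria),((Candida,(Camponotus,Sciurus)),Musca)); the answer is its 10 terminal taxa in alphabetical order.

Ateles, Camponotus, Candida, Listeria, Macaca, Musca, Oryza, Saccharomyces, Sciurus, Solenopsis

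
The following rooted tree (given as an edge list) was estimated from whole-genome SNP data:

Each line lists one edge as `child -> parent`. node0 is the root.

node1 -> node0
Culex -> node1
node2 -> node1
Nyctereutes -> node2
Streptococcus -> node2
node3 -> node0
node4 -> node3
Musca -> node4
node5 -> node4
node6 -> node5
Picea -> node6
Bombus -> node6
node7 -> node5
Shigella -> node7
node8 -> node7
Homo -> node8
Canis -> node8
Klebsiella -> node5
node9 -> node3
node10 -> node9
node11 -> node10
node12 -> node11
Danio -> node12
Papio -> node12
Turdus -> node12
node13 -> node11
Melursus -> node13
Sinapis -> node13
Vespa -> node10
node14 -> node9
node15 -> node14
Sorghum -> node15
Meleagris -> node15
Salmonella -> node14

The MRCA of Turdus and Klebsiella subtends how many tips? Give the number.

16

The MRCA of Turdus and Klebsiella is the node subtending ((Musca,((Picea,Bombus),(Shigella,(Homo,Canis)),Klebsiella)),((((Danio,Papio,Turdus),(Melursus,Sinapis)),Vespa),((Sorghum,Meleagris),Salmonella))).
That clade contains 16 terminal taxa: Bombus, Canis, Danio, Homo, Klebsiella, Meleagris, Melursus, Musca, Papio, Picea, Salmonella, Shigella, Sinapis, Sorghum, Turdus, Vespa.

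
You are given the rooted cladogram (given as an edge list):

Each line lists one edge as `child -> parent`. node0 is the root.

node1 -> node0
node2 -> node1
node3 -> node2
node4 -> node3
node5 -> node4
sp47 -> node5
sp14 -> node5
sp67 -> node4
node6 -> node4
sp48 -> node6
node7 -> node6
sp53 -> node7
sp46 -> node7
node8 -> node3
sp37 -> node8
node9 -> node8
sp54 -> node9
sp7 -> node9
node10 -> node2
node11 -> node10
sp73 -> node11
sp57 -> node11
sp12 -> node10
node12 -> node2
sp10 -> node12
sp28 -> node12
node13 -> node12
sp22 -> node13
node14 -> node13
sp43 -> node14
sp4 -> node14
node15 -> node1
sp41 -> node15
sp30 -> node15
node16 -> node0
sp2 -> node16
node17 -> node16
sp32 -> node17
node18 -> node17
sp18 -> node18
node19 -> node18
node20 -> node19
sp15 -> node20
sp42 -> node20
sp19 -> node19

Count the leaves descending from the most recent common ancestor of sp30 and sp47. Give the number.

19

The MRCA of sp30 and sp47 is the node subtending (((((sp47,sp14),sp67,(sp48,(sp53,sp46))),(sp37,(sp54,sp7))),((sp73,sp57),sp12),(sp10,sp28,(sp22,(sp43,sp4)))),(sp41,sp30)).
That clade contains 19 terminal taxa: sp10, sp12, sp14, sp22, sp28, sp30, sp37, sp4, sp41, sp43, sp46, sp47, sp48, sp53, sp54, sp57, sp67, sp7, sp73.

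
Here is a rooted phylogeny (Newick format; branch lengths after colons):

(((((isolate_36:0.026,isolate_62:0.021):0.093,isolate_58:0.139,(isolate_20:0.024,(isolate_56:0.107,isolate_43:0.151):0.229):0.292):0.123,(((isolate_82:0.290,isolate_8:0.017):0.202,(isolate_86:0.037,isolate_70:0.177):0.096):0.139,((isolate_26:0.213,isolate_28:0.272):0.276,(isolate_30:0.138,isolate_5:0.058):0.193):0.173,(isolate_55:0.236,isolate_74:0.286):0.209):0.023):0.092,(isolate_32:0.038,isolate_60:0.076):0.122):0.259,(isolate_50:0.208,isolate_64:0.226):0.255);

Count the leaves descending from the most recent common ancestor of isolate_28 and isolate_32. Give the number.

18

The MRCA of isolate_28 and isolate_32 is the node subtending ((((isolate_36,isolate_62),isolate_58,(isolate_20,(isolate_56,isolate_43))),(((isolate_82,isolate_8),(isolate_86,isolate_70)),((isolate_26,isolate_28),(isolate_30,isolate_5)),(isolate_55,isolate_74))),(isolate_32,isolate_60)).
That clade contains 18 terminal taxa: isolate_20, isolate_26, isolate_28, isolate_30, isolate_32, isolate_36, isolate_43, isolate_5, isolate_55, isolate_56, isolate_58, isolate_60, isolate_62, isolate_70, isolate_74, isolate_8, isolate_82, isolate_86.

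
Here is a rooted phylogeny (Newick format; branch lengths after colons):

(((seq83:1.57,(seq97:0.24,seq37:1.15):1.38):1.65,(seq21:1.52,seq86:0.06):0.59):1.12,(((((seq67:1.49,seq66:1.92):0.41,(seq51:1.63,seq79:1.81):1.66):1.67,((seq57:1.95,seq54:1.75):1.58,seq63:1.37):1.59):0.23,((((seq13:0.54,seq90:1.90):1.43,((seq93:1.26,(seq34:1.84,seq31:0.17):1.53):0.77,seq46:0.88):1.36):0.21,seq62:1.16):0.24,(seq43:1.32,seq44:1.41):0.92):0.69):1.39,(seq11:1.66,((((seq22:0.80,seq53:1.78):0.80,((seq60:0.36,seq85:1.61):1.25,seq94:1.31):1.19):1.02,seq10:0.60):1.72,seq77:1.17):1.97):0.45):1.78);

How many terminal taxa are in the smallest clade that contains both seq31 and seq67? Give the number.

16

The MRCA of seq31 and seq67 is the node subtending ((((seq67,seq66),(seq51,seq79)),((seq57,seq54),seq63)),((((seq13,seq90),((seq93,(seq34,seq31)),seq46)),seq62),(seq43,seq44))).
That clade contains 16 terminal taxa: seq13, seq31, seq34, seq43, seq44, seq46, seq51, seq54, seq57, seq62, seq63, seq66, seq67, seq79, seq90, seq93.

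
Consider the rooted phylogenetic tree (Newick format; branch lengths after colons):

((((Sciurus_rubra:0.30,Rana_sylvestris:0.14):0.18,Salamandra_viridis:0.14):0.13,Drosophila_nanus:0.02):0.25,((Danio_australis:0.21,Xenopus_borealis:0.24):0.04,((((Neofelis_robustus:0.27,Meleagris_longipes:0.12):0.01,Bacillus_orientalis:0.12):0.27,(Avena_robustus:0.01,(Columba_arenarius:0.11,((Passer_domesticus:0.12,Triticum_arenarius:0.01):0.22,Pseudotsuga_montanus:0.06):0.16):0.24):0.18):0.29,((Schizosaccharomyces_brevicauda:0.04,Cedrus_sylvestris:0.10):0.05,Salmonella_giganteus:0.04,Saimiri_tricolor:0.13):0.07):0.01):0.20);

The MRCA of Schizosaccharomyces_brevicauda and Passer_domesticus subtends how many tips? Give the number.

12

The MRCA of Schizosaccharomyces_brevicauda and Passer_domesticus is the node subtending ((((Neofelis_robustus,Meleagris_longipes),Bacillus_orientalis),(Avena_robustus,(Columba_arenarius,((Passer_domesticus,Triticum_arenarius),Pseudotsuga_montanus)))),((Schizosaccharomyces_brevicauda,Cedrus_sylvestris),Salmonella_giganteus,Saimiri_tricolor)).
That clade contains 12 terminal taxa: Avena_robustus, Bacillus_orientalis, Cedrus_sylvestris, Columba_arenarius, Meleagris_longipes, Neofelis_robustus, Passer_domesticus, Pseudotsuga_montanus, Saimiri_tricolor, Salmonella_giganteus, Schizosaccharomyces_brevicauda, Triticum_arenarius.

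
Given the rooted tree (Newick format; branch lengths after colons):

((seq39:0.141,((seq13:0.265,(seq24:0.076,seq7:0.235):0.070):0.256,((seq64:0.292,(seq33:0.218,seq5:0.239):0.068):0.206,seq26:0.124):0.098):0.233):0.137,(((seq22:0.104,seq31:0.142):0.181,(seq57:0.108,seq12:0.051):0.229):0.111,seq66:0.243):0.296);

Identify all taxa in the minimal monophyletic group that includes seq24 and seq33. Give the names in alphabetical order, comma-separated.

Tracing seq24: it sits inside (seq24,seq7).
Tracing seq33: it sits inside (seq33,seq5).
The smallest clade enclosing both is ((seq13,(seq24,seq7)),((seq64,(seq33,seq5)),seq26)); the answer is its 7 terminal taxa in alphabetical order.

seq13, seq24, seq26, seq33, seq5, seq64, seq7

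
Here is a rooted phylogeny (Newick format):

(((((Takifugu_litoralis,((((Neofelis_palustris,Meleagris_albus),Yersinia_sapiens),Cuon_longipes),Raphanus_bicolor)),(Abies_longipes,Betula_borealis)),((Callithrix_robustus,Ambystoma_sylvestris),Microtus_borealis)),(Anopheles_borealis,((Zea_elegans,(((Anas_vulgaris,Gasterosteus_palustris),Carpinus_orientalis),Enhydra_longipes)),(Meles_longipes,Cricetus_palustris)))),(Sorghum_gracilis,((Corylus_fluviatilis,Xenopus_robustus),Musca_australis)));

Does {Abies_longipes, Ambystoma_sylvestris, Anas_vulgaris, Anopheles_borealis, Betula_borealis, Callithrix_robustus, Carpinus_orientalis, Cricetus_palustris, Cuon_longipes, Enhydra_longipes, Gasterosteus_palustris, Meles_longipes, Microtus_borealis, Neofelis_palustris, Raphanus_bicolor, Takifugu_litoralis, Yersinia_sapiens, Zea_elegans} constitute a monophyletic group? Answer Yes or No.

The MRCA of the listed taxa subtends ((((Takifugu_litoralis,((((Neofelis_palustris,Meleagris_albus),Yersinia_sapiens),Cuon_longipes),Raphanus_bicolor)),(Abies_longipes,Betula_borealis)),((Callithrix_robustus,Ambystoma_sylvestris),Microtus_borealis)),(Anopheles_borealis,((Zea_elegans,(((Anas_vulgaris,Gasterosteus_palustris),Carpinus_orientalis),Enhydra_longipes)),(Meles_longipes,Cricetus_palustris)))).
That clade also contains Meleagris_albus, which is not in the proposed group, so the group is not monophyletic.

No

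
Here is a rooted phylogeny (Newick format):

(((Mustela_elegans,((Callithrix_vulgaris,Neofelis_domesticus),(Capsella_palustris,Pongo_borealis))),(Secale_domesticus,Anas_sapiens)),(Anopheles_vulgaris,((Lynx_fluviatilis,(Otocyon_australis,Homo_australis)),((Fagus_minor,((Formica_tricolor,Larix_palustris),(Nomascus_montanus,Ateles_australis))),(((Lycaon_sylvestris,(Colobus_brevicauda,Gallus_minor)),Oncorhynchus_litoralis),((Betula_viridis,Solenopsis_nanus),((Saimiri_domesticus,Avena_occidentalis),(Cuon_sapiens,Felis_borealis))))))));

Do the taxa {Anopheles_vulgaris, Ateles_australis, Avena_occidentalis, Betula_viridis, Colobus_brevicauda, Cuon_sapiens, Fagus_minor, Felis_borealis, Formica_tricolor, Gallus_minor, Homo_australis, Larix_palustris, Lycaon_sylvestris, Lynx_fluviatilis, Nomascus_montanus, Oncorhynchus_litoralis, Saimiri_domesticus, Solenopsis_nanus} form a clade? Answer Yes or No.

The MRCA of the listed taxa subtends (Anopheles_vulgaris,((Lynx_fluviatilis,(Otocyon_australis,Homo_australis)),((Fagus_minor,((Formica_tricolor,Larix_palustris),(Nomascus_montanus,Ateles_australis))),(((Lycaon_sylvestris,(Colobus_brevicauda,Gallus_minor)),Oncorhynchus_litoralis),((Betula_viridis,Solenopsis_nanus),((Saimiri_domesticus,Avena_occidentalis),(Cuon_sapiens,Felis_borealis))))))).
That clade also contains Otocyon_australis, which is not in the proposed group, so the group is not monophyletic.

No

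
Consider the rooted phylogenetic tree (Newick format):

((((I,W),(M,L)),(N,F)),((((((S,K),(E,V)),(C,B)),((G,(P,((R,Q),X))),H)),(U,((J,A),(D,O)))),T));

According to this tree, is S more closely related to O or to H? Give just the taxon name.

H

The MRCA of S and H subtends ((((S,K),(E,V)),(C,B)),((G,(P,((R,Q),X))),H)) (12 taxa).
The MRCA of S and O subtends (((((S,K),(E,V)),(C,B)),((G,(P,((R,Q),X))),H)),(U,((J,A),(D,O)))) (17 taxa).
The first is nested inside the second, so S shares a more recent common ancestor with H.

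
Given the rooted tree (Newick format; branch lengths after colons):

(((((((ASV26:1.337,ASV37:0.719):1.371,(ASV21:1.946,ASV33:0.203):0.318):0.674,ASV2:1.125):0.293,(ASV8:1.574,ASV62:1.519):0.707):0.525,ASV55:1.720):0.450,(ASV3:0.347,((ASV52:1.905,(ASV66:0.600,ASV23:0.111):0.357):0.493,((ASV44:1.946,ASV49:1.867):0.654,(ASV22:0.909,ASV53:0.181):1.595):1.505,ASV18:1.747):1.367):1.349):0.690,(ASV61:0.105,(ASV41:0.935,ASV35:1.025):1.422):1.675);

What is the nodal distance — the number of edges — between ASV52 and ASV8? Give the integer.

8

The MRCA of ASV52 and ASV8 is the node subtending ((((((ASV26,ASV37),(ASV21,ASV33)),ASV2),(ASV8,ASV62)),ASV55),(ASV3,((ASV52,(ASV66,ASV23)),((ASV44,ASV49),(ASV22,ASV53)),ASV18))).
From ASV52 up to that node: 4 branches. From ASV8 up to the same node: 4 branches. Total: 4 + 4 = 8.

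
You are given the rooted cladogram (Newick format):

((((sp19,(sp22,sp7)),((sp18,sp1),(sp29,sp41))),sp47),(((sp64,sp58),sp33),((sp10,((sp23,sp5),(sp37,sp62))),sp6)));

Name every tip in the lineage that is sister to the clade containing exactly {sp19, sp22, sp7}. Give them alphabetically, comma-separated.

sp1, sp18, sp29, sp41

The clade containing exactly {sp19, sp22, sp7} attaches to the tree at the node subtending ((sp19,(sp22,sp7)),((sp18,sp1),(sp29,sp41))).
The other lineage descending from that same node — the sister group — is ((sp18,sp1),(sp29,sp41)); its 4 tips in alphabetical order are the answer.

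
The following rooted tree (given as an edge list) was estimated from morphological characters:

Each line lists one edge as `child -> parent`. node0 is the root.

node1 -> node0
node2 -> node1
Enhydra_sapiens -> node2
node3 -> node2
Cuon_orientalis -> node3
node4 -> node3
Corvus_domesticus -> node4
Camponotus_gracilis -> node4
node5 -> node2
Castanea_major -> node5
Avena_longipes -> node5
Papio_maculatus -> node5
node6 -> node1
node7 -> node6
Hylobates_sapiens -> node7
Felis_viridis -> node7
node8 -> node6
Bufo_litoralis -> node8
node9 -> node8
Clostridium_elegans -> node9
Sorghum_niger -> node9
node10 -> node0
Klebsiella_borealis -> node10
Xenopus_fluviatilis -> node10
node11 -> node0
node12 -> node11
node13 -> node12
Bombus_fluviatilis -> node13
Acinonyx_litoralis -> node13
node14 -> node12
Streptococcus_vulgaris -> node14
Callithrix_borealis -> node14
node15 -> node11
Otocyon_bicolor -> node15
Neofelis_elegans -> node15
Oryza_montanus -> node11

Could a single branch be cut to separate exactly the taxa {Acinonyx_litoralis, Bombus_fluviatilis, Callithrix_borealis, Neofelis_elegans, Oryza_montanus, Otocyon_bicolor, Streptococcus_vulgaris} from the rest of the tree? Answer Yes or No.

Yes

The most recent common ancestor of these taxa subtends (((Bombus_fluviatilis,Acinonyx_litoralis),(Streptococcus_vulgaris,Callithrix_borealis)),(Otocyon_bicolor,Neofelis_elegans),Oryza_montanus).
That clade has exactly 7 tips — every listed taxon and nothing else — so the group is monophyletic.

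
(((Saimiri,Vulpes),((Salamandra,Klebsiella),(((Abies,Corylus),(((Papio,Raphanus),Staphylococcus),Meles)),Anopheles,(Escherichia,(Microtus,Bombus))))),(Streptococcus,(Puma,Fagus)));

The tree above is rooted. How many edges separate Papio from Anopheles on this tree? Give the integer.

6

The MRCA of Papio and Anopheles is the node subtending (((Abies,Corylus),(((Papio,Raphanus),Staphylococcus),Meles)),Anopheles,(Escherichia,(Microtus,Bombus))).
From Papio up to that node: 5 branches. From Anopheles up to the same node: 1 branch. Total: 5 + 1 = 6.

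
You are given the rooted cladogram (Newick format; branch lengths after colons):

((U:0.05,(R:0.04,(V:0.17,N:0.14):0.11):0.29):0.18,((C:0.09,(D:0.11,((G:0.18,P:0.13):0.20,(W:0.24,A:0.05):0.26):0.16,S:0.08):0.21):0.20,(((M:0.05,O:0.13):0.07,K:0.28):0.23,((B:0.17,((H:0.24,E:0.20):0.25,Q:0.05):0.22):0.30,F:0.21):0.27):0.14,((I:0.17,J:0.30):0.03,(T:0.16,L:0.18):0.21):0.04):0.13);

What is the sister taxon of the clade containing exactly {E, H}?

The clade containing exactly {E, H} attaches to the tree at the node subtending ((H,E),Q).
The other lineage descending from that same node — the sister group — is the single tip Q.

Q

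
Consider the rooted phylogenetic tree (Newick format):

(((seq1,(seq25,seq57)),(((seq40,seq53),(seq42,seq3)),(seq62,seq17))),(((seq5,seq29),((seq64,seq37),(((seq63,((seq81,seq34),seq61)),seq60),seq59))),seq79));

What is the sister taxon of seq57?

seq25

seq57 attaches to the tree at the node subtending (seq25,seq57).
The other lineage descending from that same node — the sister group — is the single tip seq25.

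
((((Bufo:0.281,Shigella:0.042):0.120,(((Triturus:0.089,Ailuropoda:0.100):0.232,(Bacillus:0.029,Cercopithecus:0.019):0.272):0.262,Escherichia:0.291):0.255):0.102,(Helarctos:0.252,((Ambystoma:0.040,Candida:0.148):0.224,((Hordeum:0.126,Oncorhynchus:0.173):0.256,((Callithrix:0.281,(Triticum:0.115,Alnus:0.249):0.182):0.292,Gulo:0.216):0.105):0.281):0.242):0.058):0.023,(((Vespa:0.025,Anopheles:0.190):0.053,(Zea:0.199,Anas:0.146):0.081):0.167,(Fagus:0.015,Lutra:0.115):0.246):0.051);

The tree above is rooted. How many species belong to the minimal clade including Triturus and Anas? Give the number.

The MRCA of Triturus and Anas is the root, so the clade is the entire tree.
That clade contains 22 terminal taxa: Ailuropoda, Alnus, Ambystoma, Anas, Anopheles, Bacillus, Bufo, Callithrix, Candida, Cercopithecus, Escherichia, Fagus, Gulo, Helarctos, Hordeum, Lutra, Oncorhynchus, Shigella, Triticum, Triturus, Vespa, Zea.

22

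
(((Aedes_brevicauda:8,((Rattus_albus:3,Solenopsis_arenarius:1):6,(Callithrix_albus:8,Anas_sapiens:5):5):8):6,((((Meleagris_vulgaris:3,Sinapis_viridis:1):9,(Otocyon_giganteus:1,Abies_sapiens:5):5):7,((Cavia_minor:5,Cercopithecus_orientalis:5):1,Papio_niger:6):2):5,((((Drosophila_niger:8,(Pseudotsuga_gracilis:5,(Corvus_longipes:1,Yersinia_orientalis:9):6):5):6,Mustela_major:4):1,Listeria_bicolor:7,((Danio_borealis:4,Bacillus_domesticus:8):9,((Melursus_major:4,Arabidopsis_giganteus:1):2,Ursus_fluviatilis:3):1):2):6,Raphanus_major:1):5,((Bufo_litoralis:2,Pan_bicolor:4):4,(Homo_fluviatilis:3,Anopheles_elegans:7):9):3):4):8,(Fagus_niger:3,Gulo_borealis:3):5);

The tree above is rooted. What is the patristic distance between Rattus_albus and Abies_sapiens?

49

The path runs Rattus_albus → … → MRCA → … → Abies_sapiens; the MRCA is the node subtending ((Aedes_brevicauda,((Rattus_albus,Solenopsis_arenarius),(Callithrix_albus,Anas_sapiens))),((((Meleagris_vulgaris,Sinapis_viridis),(Otocyon_giganteus,Abies_sapiens)),((Cavia_minor,Cercopithecus_orientalis),Papio_niger)),((((Drosophila_niger,(Pseudotsuga_gracilis,(Corvus_longipes,Yersinia_orientalis))),Mustela_major),Listeria_bicolor,((Danio_borealis,Bacillus_domesticus),((Melursus_major,Arabidopsis_giganteus),Ursus_fluviatilis))),Raphanus_major),((Bufo_litoralis,Pan_bicolor),(Homo_fluviatilis,Anopheles_elegans)))).
Branch lengths along that path: 3 + 6 + 8 + 6 + 4 + 5 + 7 + 5 + 5 = 49.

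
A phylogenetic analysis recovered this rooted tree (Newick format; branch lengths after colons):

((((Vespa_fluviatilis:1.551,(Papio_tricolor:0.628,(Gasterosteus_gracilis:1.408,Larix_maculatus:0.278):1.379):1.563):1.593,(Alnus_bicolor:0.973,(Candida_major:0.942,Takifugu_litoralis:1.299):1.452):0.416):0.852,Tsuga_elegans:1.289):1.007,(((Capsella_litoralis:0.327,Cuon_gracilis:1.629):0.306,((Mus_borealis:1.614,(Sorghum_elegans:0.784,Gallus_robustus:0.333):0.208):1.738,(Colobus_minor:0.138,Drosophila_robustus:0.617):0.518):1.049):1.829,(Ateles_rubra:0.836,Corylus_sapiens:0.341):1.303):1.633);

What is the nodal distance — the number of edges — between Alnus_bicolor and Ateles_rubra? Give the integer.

7

The MRCA of Alnus_bicolor and Ateles_rubra is the root of the tree.
From Alnus_bicolor up to that node: 4 branches. From Ateles_rubra up to the same node: 3 branches. Total: 4 + 3 = 7.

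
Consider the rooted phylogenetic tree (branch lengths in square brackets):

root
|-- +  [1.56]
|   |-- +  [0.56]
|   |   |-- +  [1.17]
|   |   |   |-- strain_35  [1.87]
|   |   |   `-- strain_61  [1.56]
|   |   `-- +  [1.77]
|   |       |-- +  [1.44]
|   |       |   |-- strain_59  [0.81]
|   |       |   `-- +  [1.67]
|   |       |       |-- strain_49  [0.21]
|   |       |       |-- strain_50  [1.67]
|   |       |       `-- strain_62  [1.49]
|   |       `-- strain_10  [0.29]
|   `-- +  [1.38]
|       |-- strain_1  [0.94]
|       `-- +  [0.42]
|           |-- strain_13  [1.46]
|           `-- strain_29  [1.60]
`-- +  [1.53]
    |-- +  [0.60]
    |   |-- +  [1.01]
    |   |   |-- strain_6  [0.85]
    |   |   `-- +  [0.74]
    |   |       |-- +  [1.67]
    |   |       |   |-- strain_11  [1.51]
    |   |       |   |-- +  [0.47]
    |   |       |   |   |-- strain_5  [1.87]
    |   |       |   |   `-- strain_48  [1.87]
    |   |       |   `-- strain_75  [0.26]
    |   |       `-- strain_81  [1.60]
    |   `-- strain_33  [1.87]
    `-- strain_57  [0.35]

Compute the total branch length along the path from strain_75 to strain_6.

The path runs strain_75 → … → MRCA → … → strain_6; the MRCA is the node subtending (strain_6,((strain_11,(strain_5,strain_48),strain_75),strain_81)).
Branch lengths along that path: 0.26 + 1.67 + 0.74 + 0.85 = 3.52.

3.52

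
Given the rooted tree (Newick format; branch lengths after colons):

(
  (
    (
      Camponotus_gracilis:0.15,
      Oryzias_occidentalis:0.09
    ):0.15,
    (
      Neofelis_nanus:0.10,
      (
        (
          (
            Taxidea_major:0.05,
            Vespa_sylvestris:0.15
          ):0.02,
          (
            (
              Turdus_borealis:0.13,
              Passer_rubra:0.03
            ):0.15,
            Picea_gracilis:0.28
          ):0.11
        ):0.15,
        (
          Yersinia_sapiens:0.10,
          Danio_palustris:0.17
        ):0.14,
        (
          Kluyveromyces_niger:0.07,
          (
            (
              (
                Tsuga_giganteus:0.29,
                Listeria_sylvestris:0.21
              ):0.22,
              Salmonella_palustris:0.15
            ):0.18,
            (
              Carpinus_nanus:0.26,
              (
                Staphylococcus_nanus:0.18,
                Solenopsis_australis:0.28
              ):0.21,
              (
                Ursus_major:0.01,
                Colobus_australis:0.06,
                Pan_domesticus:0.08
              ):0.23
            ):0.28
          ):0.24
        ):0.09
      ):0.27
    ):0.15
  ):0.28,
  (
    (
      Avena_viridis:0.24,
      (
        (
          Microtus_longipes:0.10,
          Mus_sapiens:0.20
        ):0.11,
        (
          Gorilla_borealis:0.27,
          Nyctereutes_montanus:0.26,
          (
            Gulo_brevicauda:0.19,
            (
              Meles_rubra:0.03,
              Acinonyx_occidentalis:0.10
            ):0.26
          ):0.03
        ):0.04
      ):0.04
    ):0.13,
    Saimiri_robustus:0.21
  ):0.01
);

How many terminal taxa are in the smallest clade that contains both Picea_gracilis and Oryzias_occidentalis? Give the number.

20

The MRCA of Picea_gracilis and Oryzias_occidentalis is the node subtending ((Camponotus_gracilis,Oryzias_occidentalis),(Neofelis_nanus,(((Taxidea_major,Vespa_sylvestris),((Turdus_borealis,Passer_rubra),Picea_gracilis)),(Yersinia_sapiens,Danio_palustris),(Kluyveromyces_niger,(((Tsuga_giganteus,Listeria_sylvestris),Salmonella_palustris),(Carpinus_nanus,(Staphylococcus_nanus,Solenopsis_australis),(Ursus_major,Colobus_australis,Pan_domesticus))))))).
That clade contains 20 terminal taxa: Camponotus_gracilis, Carpinus_nanus, Colobus_australis, Danio_palustris, Kluyveromyces_niger, Listeria_sylvestris, Neofelis_nanus, Oryzias_occidentalis, Pan_domesticus, Passer_rubra, Picea_gracilis, Salmonella_palustris, Solenopsis_australis, Staphylococcus_nanus, Taxidea_major, Tsuga_giganteus, Turdus_borealis, Ursus_major, Vespa_sylvestris, Yersinia_sapiens.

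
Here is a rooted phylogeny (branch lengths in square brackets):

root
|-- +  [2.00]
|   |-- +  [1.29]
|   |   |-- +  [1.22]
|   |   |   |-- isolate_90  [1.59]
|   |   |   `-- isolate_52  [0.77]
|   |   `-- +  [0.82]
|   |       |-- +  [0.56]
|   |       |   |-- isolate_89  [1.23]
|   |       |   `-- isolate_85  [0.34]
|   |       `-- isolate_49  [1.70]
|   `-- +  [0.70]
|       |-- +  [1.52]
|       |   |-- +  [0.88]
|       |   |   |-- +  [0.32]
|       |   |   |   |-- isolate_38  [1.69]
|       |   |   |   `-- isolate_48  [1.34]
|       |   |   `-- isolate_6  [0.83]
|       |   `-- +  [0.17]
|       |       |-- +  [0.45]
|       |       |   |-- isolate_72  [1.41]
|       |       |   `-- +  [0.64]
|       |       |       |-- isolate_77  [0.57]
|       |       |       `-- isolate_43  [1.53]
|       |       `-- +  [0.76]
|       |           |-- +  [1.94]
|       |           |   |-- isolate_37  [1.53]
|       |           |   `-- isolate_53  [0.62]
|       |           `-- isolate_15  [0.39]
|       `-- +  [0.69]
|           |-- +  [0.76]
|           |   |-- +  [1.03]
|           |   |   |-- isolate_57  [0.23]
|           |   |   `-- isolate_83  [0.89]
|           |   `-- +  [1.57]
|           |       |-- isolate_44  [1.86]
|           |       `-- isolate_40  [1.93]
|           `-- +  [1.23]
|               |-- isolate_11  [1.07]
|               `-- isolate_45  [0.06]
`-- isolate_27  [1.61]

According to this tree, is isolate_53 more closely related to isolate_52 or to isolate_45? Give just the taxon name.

The MRCA of isolate_53 and isolate_45 subtends ((((isolate_38,isolate_48),isolate_6),((isolate_72,(isolate_77,isolate_43)),((isolate_37,isolate_53),isolate_15))),(((isolate_57,isolate_83),(isolate_44,isolate_40)),(isolate_11,isolate_45))) (15 taxa).
The MRCA of isolate_53 and isolate_52 subtends (((isolate_90,isolate_52),((isolate_89,isolate_85),isolate_49)),((((isolate_38,isolate_48),isolate_6),((isolate_72,(isolate_77,isolate_43)),((isolate_37,isolate_53),isolate_15))),(((isolate_57,isolate_83),(isolate_44,isolate_40)),(isolate_11,isolate_45)))) (20 taxa).
The first is nested inside the second, so isolate_53 shares a more recent common ancestor with isolate_45.

isolate_45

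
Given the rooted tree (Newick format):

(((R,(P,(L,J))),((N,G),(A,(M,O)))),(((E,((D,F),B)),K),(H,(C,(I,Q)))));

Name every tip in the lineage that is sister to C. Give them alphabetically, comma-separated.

I, Q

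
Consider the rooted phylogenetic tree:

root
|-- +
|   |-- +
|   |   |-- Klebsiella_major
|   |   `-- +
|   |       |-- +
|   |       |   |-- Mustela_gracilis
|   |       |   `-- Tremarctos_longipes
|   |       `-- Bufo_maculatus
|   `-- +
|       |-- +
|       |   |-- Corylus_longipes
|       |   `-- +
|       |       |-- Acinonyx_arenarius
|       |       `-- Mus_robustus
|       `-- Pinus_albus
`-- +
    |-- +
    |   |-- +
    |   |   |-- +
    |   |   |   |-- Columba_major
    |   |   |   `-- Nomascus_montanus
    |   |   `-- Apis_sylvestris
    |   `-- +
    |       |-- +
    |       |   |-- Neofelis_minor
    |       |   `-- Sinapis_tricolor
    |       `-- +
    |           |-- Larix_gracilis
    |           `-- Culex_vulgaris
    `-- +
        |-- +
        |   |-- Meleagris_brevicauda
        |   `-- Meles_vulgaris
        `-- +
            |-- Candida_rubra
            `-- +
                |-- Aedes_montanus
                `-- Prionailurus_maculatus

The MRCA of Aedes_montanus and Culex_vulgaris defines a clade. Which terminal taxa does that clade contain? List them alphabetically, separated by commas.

Tracing Aedes_montanus: it sits inside (Aedes_montanus,Prionailurus_maculatus).
Tracing Culex_vulgaris: it sits inside (Larix_gracilis,Culex_vulgaris).
The smallest clade enclosing both is ((((Columba_major,Nomascus_montanus),Apis_sylvestris),((Neofelis_minor,Sinapis_tricolor),(Larix_gracilis,Culex_vulgaris))),((Meleagris_brevicauda,Meles_vulgaris),(Candida_rubra,(Aedes_montanus,Prionailurus_maculatus)))); the answer is its 12 terminal taxa in alphabetical order.

Aedes_montanus, Apis_sylvestris, Candida_rubra, Columba_major, Culex_vulgaris, Larix_gracilis, Meleagris_brevicauda, Meles_vulgaris, Neofelis_minor, Nomascus_montanus, Prionailurus_maculatus, Sinapis_tricolor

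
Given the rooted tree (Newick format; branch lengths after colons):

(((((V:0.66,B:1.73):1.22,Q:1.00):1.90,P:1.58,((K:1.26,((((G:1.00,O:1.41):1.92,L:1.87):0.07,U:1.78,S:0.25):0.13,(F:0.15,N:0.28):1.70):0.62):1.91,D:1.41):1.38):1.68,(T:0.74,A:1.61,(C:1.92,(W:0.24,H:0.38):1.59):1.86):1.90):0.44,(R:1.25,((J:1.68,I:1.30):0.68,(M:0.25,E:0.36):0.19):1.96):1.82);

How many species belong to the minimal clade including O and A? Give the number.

The MRCA of O and A is the node subtending ((((V,B),Q),P,((K,((((G,O),L),U,S),(F,N))),D)),(T,A,(C,(W,H)))).
That clade contains 18 terminal taxa: A, B, C, D, F, G, H, K, L, N, O, P, Q, S, T, U, V, W.

18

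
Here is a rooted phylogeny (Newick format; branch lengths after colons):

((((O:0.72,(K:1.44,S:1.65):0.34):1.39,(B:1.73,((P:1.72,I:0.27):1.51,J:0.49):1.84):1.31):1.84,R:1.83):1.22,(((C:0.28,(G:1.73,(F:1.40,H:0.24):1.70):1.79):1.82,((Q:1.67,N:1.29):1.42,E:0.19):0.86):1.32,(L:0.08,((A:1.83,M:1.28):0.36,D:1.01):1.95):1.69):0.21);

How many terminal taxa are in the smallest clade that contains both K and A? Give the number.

19

The MRCA of K and A is the root, so the clade is the entire tree.
That clade contains 19 terminal taxa: A, B, C, D, E, F, G, H, I, J, K, L, M, N, O, P, Q, R, S.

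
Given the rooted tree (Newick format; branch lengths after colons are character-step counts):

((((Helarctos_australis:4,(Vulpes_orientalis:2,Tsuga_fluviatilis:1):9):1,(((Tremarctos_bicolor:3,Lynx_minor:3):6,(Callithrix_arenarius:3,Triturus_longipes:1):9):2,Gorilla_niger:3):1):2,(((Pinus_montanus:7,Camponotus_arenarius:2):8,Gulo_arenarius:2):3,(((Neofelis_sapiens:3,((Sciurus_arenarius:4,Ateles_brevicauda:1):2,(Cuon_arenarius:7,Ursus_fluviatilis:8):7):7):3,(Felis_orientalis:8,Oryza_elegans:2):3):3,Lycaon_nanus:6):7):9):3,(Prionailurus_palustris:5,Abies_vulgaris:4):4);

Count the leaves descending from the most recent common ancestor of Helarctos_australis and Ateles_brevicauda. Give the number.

19

The MRCA of Helarctos_australis and Ateles_brevicauda is the node subtending (((Helarctos_australis,(Vulpes_orientalis,Tsuga_fluviatilis)),(((Tremarctos_bicolor,Lynx_minor),(Callithrix_arenarius,Triturus_longipes)),Gorilla_niger)),(((Pinus_montanus,Camponotus_arenarius),Gulo_arenarius),(((Neofelis_sapiens,((Sciurus_arenarius,Ateles_brevicauda),(Cuon_arenarius,Ursus_fluviatilis))),(Felis_orientalis,Oryza_elegans)),Lycaon_nanus))).
That clade contains 19 terminal taxa: Ateles_brevicauda, Callithrix_arenarius, Camponotus_arenarius, Cuon_arenarius, Felis_orientalis, Gorilla_niger, Gulo_arenarius, Helarctos_australis, Lycaon_nanus, Lynx_minor, Neofelis_sapiens, Oryza_elegans, Pinus_montanus, Sciurus_arenarius, Tremarctos_bicolor, Triturus_longipes, Tsuga_fluviatilis, Ursus_fluviatilis, Vulpes_orientalis.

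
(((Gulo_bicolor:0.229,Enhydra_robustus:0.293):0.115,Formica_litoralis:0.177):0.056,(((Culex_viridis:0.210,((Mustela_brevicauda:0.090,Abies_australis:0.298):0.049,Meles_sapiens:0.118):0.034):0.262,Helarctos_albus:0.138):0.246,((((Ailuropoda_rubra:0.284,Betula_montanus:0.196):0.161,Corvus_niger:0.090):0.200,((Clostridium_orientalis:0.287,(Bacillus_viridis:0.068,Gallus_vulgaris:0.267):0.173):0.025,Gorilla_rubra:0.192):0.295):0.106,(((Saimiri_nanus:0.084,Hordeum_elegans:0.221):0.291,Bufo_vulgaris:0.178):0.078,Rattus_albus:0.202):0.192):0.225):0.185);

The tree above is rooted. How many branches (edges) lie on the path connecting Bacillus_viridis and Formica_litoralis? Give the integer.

The MRCA of Bacillus_viridis and Formica_litoralis is the root of the tree.
From Bacillus_viridis up to that node: 7 branches. From Formica_litoralis up to the same node: 2 branches. Total: 7 + 2 = 9.

9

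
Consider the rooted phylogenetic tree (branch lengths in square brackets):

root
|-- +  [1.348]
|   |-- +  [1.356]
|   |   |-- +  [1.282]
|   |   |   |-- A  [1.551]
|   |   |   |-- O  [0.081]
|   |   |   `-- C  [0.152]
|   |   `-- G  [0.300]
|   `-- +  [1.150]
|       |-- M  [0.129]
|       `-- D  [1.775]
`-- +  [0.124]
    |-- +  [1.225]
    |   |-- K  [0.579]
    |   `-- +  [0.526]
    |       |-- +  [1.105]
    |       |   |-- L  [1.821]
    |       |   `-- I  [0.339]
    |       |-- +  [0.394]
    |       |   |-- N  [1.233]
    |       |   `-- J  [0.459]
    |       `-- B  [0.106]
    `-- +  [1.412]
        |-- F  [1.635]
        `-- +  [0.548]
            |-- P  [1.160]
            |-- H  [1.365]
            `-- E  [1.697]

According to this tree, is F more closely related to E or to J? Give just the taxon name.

The MRCA of F and E subtends (F,(P,H,E)) (4 taxa).
The MRCA of F and J subtends ((K,((L,I),(N,J),B)),(F,(P,H,E))) (10 taxa).
The first is nested inside the second, so F shares a more recent common ancestor with E.

E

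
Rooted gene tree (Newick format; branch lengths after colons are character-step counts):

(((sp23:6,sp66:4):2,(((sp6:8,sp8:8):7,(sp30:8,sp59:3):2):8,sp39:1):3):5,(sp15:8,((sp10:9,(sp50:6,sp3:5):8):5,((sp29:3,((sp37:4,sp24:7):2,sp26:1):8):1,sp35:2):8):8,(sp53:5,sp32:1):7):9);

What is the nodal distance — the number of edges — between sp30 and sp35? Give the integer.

The MRCA of sp30 and sp35 is the root of the tree.
From sp30 up to that node: 5 branches. From sp35 up to the same node: 4 branches. Total: 5 + 4 = 9.

9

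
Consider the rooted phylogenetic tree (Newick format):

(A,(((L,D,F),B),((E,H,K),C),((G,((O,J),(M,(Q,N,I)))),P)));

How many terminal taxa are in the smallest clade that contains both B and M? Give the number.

The MRCA of B and M is the node subtending (((L,D,F),B),((E,H,K),C),((G,((O,J),(M,(Q,N,I)))),P)).
That clade contains 16 terminal taxa: B, C, D, E, F, G, H, I, J, K, L, M, N, O, P, Q.

16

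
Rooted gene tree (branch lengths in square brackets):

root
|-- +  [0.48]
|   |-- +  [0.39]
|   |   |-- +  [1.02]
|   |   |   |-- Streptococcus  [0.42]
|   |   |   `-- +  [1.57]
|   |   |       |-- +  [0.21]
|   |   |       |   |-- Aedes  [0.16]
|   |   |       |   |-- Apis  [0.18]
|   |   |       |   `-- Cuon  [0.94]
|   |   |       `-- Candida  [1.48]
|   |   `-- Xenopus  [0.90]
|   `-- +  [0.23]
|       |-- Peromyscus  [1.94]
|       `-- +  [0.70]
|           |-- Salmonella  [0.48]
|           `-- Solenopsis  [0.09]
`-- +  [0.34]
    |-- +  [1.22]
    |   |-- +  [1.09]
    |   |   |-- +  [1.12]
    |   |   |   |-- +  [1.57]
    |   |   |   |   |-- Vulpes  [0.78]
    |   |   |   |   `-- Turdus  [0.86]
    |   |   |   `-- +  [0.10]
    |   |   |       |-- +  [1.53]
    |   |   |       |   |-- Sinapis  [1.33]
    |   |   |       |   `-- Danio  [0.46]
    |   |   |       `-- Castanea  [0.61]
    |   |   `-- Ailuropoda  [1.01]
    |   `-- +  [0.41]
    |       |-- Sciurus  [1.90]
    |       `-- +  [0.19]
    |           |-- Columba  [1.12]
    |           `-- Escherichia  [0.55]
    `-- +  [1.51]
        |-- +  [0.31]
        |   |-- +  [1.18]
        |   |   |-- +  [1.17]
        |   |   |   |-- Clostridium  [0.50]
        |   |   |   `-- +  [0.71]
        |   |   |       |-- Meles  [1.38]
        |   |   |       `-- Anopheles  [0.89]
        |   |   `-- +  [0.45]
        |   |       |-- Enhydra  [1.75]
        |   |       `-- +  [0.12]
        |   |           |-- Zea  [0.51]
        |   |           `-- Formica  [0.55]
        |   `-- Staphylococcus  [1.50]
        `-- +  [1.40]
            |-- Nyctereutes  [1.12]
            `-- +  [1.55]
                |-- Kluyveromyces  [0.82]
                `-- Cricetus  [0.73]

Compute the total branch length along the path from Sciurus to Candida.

8.81

The path runs Sciurus → … → MRCA → … → Candida; the MRCA is the root of the tree.
Branch lengths along that path: 1.90 + 0.41 + 1.22 + 0.34 + 0.48 + 0.39 + 1.02 + 1.57 + 1.48 = 8.81.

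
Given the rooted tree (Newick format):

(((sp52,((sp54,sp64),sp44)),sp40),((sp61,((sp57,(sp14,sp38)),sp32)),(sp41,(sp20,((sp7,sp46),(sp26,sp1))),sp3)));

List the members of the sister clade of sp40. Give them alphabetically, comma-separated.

sp40 attaches to the tree at the node subtending ((sp52,((sp54,sp64),sp44)),sp40).
The other lineage descending from that same node — the sister group — is (sp52,((sp54,sp64),sp44)); its 4 tips in alphabetical order are the answer.

sp44, sp52, sp54, sp64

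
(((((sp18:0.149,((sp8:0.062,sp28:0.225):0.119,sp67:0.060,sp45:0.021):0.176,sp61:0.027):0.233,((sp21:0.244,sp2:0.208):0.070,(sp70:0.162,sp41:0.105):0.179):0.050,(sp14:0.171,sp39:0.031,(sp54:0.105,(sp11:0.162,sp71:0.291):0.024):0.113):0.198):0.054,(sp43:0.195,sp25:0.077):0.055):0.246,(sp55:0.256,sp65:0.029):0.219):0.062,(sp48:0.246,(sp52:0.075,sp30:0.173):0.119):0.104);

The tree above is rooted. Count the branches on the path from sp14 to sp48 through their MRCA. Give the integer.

The MRCA of sp14 and sp48 is the root of the tree.
From sp14 up to that node: 5 branches. From sp48 up to the same node: 2 branches. Total: 5 + 2 = 7.

7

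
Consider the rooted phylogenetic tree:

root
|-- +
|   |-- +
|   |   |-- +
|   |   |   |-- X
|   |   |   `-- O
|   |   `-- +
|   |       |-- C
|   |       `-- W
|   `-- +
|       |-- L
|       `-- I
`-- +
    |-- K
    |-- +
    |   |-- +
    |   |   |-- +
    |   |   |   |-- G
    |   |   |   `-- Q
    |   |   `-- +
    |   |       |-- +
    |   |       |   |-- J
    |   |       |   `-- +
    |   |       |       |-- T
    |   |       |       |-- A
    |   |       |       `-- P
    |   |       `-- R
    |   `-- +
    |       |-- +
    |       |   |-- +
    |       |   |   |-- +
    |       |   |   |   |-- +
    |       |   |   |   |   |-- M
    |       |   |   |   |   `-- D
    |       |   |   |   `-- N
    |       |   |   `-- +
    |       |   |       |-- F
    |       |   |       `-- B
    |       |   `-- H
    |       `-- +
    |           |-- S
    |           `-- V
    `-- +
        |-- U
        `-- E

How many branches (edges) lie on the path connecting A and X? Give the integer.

The MRCA of A and X is the root of the tree.
From A up to that node: 7 branches. From X up to the same node: 4 branches. Total: 7 + 4 = 11.

11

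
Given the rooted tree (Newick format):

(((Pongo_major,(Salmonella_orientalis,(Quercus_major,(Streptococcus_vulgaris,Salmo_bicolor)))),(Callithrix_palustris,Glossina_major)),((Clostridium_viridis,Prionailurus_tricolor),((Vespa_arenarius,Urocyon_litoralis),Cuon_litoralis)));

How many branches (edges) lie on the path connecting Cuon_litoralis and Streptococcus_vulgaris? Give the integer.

The MRCA of Cuon_litoralis and Streptococcus_vulgaris is the root of the tree.
From Cuon_litoralis up to that node: 3 branches. From Streptococcus_vulgaris up to the same node: 6 branches. Total: 3 + 6 = 9.

9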